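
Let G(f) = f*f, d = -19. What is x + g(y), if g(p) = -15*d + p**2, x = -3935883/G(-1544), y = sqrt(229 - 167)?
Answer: 823289909/2383936 ≈ 345.35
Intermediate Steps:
G(f) = f**2
y = sqrt(62) ≈ 7.8740
x = -3935883/2383936 (x = -3935883/((-1544)**2) = -3935883/2383936 ≈ -1.6510)
g(p) = 285 + p**2 (g(p) = -15*(-19) + p**2 = 285 + p**2)
x + g(y) = -3935883/2383936 + (285 + (sqrt(62))**2) = -3935883/2383936 + (285 + 62) = -3935883/2383936 + 347 = 823289909/2383936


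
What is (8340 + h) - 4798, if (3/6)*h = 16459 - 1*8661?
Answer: 19138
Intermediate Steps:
h = 15596 (h = 2*(16459 - 1*8661) = 2*(16459 - 8661) = 2*7798 = 15596)
(8340 + h) - 4798 = (8340 + 15596) - 4798 = 23936 - 4798 = 19138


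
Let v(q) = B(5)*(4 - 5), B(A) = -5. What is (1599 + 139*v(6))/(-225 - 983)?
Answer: -1147/604 ≈ -1.8990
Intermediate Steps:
v(q) = 5 (v(q) = -5*(4 - 5) = -5*(-1) = 5)
(1599 + 139*v(6))/(-225 - 983) = (1599 + 139*5)/(-225 - 983) = (1599 + 695)/(-1208) = 2294*(-1/1208) = -1147/604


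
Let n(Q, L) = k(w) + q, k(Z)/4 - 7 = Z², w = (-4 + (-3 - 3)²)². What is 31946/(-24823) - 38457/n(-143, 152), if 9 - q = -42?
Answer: -134948377429/104117169209 ≈ -1.2961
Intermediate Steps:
q = 51 (q = 9 - 1*(-42) = 9 + 42 = 51)
w = 1024 (w = (-4 + (-6)²)² = (-4 + 36)² = 32² = 1024)
k(Z) = 28 + 4*Z²
n(Q, L) = 4194383 (n(Q, L) = (28 + 4*1024²) + 51 = (28 + 4*1048576) + 51 = (28 + 4194304) + 51 = 4194332 + 51 = 4194383)
31946/(-24823) - 38457/n(-143, 152) = 31946/(-24823) - 38457/4194383 = 31946*(-1/24823) - 38457*1/4194383 = -31946/24823 - 38457/4194383 = -134948377429/104117169209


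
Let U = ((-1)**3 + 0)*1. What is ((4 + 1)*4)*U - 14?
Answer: -34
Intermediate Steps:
U = -1 (U = (-1 + 0)*1 = -1*1 = -1)
((4 + 1)*4)*U - 14 = ((4 + 1)*4)*(-1) - 14 = (5*4)*(-1) - 14 = 20*(-1) - 14 = -20 - 14 = -34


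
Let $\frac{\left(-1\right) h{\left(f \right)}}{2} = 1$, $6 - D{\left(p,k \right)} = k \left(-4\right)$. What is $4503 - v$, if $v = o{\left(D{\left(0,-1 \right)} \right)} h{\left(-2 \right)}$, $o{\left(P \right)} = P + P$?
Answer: $4511$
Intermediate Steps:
$D{\left(p,k \right)} = 6 + 4 k$ ($D{\left(p,k \right)} = 6 - k \left(-4\right) = 6 - - 4 k = 6 + 4 k$)
$o{\left(P \right)} = 2 P$
$h{\left(f \right)} = -2$ ($h{\left(f \right)} = \left(-2\right) 1 = -2$)
$v = -8$ ($v = 2 \left(6 + 4 \left(-1\right)\right) \left(-2\right) = 2 \left(6 - 4\right) \left(-2\right) = 2 \cdot 2 \left(-2\right) = 4 \left(-2\right) = -8$)
$4503 - v = 4503 - -8 = 4503 + 8 = 4511$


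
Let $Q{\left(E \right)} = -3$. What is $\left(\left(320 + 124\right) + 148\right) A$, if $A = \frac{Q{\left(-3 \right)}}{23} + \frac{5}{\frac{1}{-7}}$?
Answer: $- \frac{478336}{23} \approx -20797.0$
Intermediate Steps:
$A = - \frac{808}{23}$ ($A = - \frac{3}{23} + \frac{5}{\frac{1}{-7}} = \left(-3\right) \frac{1}{23} + \frac{5}{- \frac{1}{7}} = - \frac{3}{23} + 5 \left(-7\right) = - \frac{3}{23} - 35 = - \frac{808}{23} \approx -35.13$)
$\left(\left(320 + 124\right) + 148\right) A = \left(\left(320 + 124\right) + 148\right) \left(- \frac{808}{23}\right) = \left(444 + 148\right) \left(- \frac{808}{23}\right) = 592 \left(- \frac{808}{23}\right) = - \frac{478336}{23}$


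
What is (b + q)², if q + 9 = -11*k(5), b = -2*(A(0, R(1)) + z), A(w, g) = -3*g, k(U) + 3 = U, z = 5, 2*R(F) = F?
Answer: 1444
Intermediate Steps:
R(F) = F/2
k(U) = -3 + U
b = -7 (b = -2*(-3/2 + 5) = -2*7/2 = -7)
q = -31 (q = -9 - 11*(-3 + 5) = -9 - 11*2 = -9 - 22 = -31)
(b + q)² = (-7 - 31)² = (-38)² = 1444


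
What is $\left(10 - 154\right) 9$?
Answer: $-1296$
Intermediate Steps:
$\left(10 - 154\right) 9 = \left(-144\right) 9 = -1296$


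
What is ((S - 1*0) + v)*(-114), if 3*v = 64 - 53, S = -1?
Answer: -304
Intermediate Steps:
v = 11/3 (v = (64 - 53)/3 = (1/3)*11 = 11/3 ≈ 3.6667)
((S - 1*0) + v)*(-114) = ((-1 - 1*0) + 11/3)*(-114) = ((-1 + 0) + 11/3)*(-114) = (-1 + 11/3)*(-114) = (8/3)*(-114) = -304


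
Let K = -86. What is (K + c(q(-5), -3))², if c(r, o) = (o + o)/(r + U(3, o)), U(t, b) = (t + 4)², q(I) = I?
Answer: 3591025/484 ≈ 7419.5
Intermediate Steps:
U(t, b) = (4 + t)²
c(r, o) = 2*o/(49 + r) (c(r, o) = (o + o)/(r + (4 + 3)²) = (2*o)/(r + 7²) = (2*o)/(r + 49) = (2*o)/(49 + r) = 2*o/(49 + r))
(K + c(q(-5), -3))² = (-86 + 2*(-3)/(49 - 5))² = (-86 + 2*(-3)/44)² = (-86 + 2*(-3)*(1/44))² = (-86 - 3/22)² = (-1895/22)² = 3591025/484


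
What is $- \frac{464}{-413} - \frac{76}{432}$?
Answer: $\frac{42265}{44604} \approx 0.94756$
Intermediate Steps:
$- \frac{464}{-413} - \frac{76}{432} = \left(-464\right) \left(- \frac{1}{413}\right) - \frac{19}{108} = \frac{464}{413} - \frac{19}{108} = \frac{42265}{44604}$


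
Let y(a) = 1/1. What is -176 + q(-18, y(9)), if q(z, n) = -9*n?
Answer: -185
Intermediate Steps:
y(a) = 1
-176 + q(-18, y(9)) = -176 - 9*1 = -176 - 9 = -185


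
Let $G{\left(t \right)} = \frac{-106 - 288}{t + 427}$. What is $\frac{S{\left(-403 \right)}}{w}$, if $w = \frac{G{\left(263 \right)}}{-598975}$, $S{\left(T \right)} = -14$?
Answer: $- \frac{2893049250}{197} \approx -1.4686 \cdot 10^{7}$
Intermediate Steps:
$G{\left(t \right)} = - \frac{394}{427 + t}$
$w = \frac{197}{206646375}$ ($w = \frac{\left(-394\right) \frac{1}{427 + 263}}{-598975} = - \frac{394}{690} \left(- \frac{1}{598975}\right) = \left(-394\right) \frac{1}{690} \left(- \frac{1}{598975}\right) = \left(- \frac{197}{345}\right) \left(- \frac{1}{598975}\right) = \frac{197}{206646375} \approx 9.5332 \cdot 10^{-7}$)
$\frac{S{\left(-403 \right)}}{w} = - \frac{14}{\frac{197}{206646375}} = \left(-14\right) \frac{206646375}{197} = - \frac{2893049250}{197}$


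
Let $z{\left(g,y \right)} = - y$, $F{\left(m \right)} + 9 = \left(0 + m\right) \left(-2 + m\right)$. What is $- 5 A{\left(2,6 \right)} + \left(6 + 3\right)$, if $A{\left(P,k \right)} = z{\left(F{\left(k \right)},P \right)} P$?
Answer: $29$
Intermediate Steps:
$F{\left(m \right)} = -9 + m \left(-2 + m\right)$ ($F{\left(m \right)} = -9 + \left(0 + m\right) \left(-2 + m\right) = -9 + m \left(-2 + m\right)$)
$A{\left(P,k \right)} = - P^{2}$ ($A{\left(P,k \right)} = - P P = - P^{2}$)
$- 5 A{\left(2,6 \right)} + \left(6 + 3\right) = - 5 \left(- 2^{2}\right) + \left(6 + 3\right) = - 5 \left(\left(-1\right) 4\right) + 9 = \left(-5\right) \left(-4\right) + 9 = 20 + 9 = 29$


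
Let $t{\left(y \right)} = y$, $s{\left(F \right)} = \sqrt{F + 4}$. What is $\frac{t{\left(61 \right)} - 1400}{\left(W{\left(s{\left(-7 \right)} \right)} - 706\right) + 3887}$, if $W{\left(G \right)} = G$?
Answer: $- \frac{4259359}{10118764} + \frac{1339 i \sqrt{3}}{10118764} \approx -0.42094 + 0.0002292 i$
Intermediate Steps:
$s{\left(F \right)} = \sqrt{4 + F}$
$\frac{t{\left(61 \right)} - 1400}{\left(W{\left(s{\left(-7 \right)} \right)} - 706\right) + 3887} = \frac{61 - 1400}{\left(\sqrt{4 - 7} - 706\right) + 3887} = - \frac{1339}{\left(\sqrt{-3} - 706\right) + 3887} = - \frac{1339}{\left(i \sqrt{3} - 706\right) + 3887} = - \frac{1339}{\left(-706 + i \sqrt{3}\right) + 3887} = - \frac{1339}{3181 + i \sqrt{3}}$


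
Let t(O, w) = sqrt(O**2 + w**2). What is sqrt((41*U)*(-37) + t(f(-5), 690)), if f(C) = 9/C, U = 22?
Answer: sqrt(-834350 + 15*sqrt(1322509))/5 ≈ 180.79*I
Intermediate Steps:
sqrt((41*U)*(-37) + t(f(-5), 690)) = sqrt((41*22)*(-37) + sqrt((9/(-5))**2 + 690**2)) = sqrt(902*(-37) + sqrt((9*(-1/5))**2 + 476100)) = sqrt(-33374 + sqrt((-9/5)**2 + 476100)) = sqrt(-33374 + sqrt(81/25 + 476100)) = sqrt(-33374 + sqrt(11902581/25)) = sqrt(-33374 + 3*sqrt(1322509)/5)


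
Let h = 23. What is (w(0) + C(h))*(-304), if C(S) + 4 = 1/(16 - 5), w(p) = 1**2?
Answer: 9728/11 ≈ 884.36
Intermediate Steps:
w(p) = 1
C(S) = -43/11 (C(S) = -4 + 1/(16 - 5) = -4 + 1/11 = -43/11)
(w(0) + C(h))*(-304) = (1 - 43/11)*(-304) = -32/11*(-304) = 9728/11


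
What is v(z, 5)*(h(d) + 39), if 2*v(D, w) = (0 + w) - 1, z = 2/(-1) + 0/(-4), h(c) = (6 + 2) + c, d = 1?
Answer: 96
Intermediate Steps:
h(c) = 8 + c
z = -2 (z = 2*(-1) + 0*(-1/4) = -2 + 0 = -2)
v(D, w) = -1/2 + w/2 (v(D, w) = ((0 + w) - 1)/2 = (w - 1)/2 = (-1 + w)/2 = -1/2 + w/2)
v(z, 5)*(h(d) + 39) = (-1/2 + (1/2)*5)*((8 + 1) + 39) = (-1/2 + 5/2)*(9 + 39) = 2*48 = 96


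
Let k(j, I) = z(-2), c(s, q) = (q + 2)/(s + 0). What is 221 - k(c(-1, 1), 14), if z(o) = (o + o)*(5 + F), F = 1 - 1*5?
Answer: 225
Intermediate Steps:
F = -4 (F = 1 - 5 = -4)
z(o) = 2*o (z(o) = (o + o)*(5 - 4) = (2*o)*1 = 2*o)
c(s, q) = (2 + q)/s
k(j, I) = -4 (k(j, I) = 2*(-2) = -4)
221 - k(c(-1, 1), 14) = 221 - 1*(-4) = 221 + 4 = 225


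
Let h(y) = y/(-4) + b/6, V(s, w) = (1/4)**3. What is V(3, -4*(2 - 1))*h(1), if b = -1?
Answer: -5/768 ≈ -0.0065104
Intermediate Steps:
V(s, w) = 1/64 (V(s, w) = (1/4)**3 = 1/64)
h(y) = -1/6 - y/4 (h(y) = y/(-4) - 1/6 = y*(-1/4) - 1*1/6 = -y/4 - 1/6 = -1/6 - y/4)
V(3, -4*(2 - 1))*h(1) = (-1/6 - 1/4*1)/64 = (-1/6 - 1/4)/64 = (1/64)*(-5/12) = -5/768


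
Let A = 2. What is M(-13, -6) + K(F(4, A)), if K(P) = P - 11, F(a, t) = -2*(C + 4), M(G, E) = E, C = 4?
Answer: -33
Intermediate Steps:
F(a, t) = -16 (F(a, t) = -2*(4 + 4) = -2*8 = -16)
K(P) = -11 + P
M(-13, -6) + K(F(4, A)) = -6 + (-11 - 16) = -6 - 27 = -33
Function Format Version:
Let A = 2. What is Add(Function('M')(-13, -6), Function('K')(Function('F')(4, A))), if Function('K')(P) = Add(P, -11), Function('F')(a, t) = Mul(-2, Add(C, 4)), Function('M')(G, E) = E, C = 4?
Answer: -33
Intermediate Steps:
Function('F')(a, t) = -16 (Function('F')(a, t) = Mul(-2, Add(4, 4)) = Mul(-2, 8) = -16)
Function('K')(P) = Add(-11, P)
Add(Function('M')(-13, -6), Function('K')(Function('F')(4, A))) = Add(-6, Add(-11, -16)) = Add(-6, -27) = -33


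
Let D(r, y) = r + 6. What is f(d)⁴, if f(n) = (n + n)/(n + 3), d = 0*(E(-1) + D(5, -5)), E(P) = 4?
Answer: 0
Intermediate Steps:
D(r, y) = 6 + r
d = 0 (d = 0*(4 + (6 + 5)) = 0*(4 + 11) = 0*15 = 0)
f(n) = 2*n/(3 + n) (f(n) = (2*n)/(3 + n) = 2*n/(3 + n))
f(d)⁴ = (2*0/(3 + 0))⁴ = (2*0/3)⁴ = (2*0*(⅓))⁴ = 0⁴ = 0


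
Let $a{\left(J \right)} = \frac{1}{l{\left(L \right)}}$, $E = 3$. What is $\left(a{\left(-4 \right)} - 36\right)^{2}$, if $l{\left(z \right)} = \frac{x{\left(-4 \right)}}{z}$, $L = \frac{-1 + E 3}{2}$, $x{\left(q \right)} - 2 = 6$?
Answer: $\frac{5041}{4} \approx 1260.3$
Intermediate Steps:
$x{\left(q \right)} = 8$ ($x{\left(q \right)} = 2 + 6 = 8$)
$L = 4$ ($L = \frac{-1 + 3 \cdot 3}{2} = \left(-1 + 9\right) \frac{1}{2} = 8 \cdot \frac{1}{2} = 4$)
$l{\left(z \right)} = \frac{8}{z}$
$a{\left(J \right)} = \frac{1}{2}$ ($a{\left(J \right)} = \frac{1}{8 \cdot \frac{1}{4}} = \frac{1}{2}$)
$\left(a{\left(-4 \right)} - 36\right)^{2} = \left(\frac{1}{2} - 36\right)^{2} = \left(- \frac{71}{2}\right)^{2} = \frac{5041}{4}$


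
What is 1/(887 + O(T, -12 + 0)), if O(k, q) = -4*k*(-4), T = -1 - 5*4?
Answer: 1/551 ≈ 0.0018149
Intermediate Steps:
T = -21 (T = -1 - 20 = -21)
O(k, q) = 16*k (O(k, q) = -(-16)*k = 16*k)
1/(887 + O(T, -12 + 0)) = 1/(887 + 16*(-21)) = 1/(887 - 336) = 1/551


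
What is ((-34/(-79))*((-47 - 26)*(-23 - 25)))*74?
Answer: 8816064/79 ≈ 1.1160e+5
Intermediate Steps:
((-34/(-79))*((-47 - 26)*(-23 - 25)))*74 = ((-34*(-1/79))*(-73*(-48)))*74 = ((34/79)*3504)*74 = (119136/79)*74 = 8816064/79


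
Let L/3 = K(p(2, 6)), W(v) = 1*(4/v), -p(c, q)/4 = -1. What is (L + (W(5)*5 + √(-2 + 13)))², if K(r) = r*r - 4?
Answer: (40 + √11)² ≈ 1876.3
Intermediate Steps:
p(c, q) = 4 (p(c, q) = -4*(-1) = 4)
K(r) = -4 + r² (K(r) = r² - 4 = -4 + r²)
W(v) = 4/v
L = 36 (L = 3*(-4 + 4²) = 3*(-4 + 16) = 3*12 = 36)
(L + (W(5)*5 + √(-2 + 13)))² = (36 + ((4/5)*5 + √(-2 + 13)))² = (36 + ((4*(⅕))*5 + √11))² = (36 + ((⅘)*5 + √11))² = (36 + (4 + √11))² = (40 + √11)²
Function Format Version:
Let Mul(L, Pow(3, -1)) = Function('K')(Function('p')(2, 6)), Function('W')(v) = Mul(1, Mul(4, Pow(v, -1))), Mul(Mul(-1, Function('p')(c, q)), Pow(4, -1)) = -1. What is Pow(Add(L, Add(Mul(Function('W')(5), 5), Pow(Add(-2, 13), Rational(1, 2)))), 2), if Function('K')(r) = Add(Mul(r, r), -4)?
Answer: Pow(Add(40, Pow(11, Rational(1, 2))), 2) ≈ 1876.3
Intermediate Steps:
Function('p')(c, q) = 4 (Function('p')(c, q) = Mul(-4, -1) = 4)
Function('K')(r) = Add(-4, Pow(r, 2)) (Function('K')(r) = Add(Pow(r, 2), -4) = Add(-4, Pow(r, 2)))
Function('W')(v) = Mul(4, Pow(v, -1))
L = 36 (L = Mul(3, Add(-4, Pow(4, 2))) = Mul(3, Add(-4, 16)) = Mul(3, 12) = 36)
Pow(Add(L, Add(Mul(Function('W')(5), 5), Pow(Add(-2, 13), Rational(1, 2)))), 2) = Pow(Add(36, Add(Mul(Mul(4, Pow(5, -1)), 5), Pow(Add(-2, 13), Rational(1, 2)))), 2) = Pow(Add(36, Add(Mul(Mul(4, Rational(1, 5)), 5), Pow(11, Rational(1, 2)))), 2) = Pow(Add(36, Add(Mul(Rational(4, 5), 5), Pow(11, Rational(1, 2)))), 2) = Pow(Add(36, Add(4, Pow(11, Rational(1, 2)))), 2) = Pow(Add(40, Pow(11, Rational(1, 2))), 2)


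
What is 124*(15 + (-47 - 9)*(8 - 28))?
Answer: 140740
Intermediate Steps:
124*(15 + (-47 - 9)*(8 - 28)) = 124*(15 - 56*(-20)) = 124*(15 + 1120) = 124*1135 = 140740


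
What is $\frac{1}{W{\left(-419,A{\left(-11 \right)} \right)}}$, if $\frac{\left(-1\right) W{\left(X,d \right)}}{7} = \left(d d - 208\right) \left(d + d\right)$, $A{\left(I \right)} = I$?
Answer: $- \frac{1}{13398} \approx -7.4638 \cdot 10^{-5}$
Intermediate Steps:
$W{\left(X,d \right)} = - 14 d \left(-208 + d^{2}\right)$ ($W{\left(X,d \right)} = - 7 \left(d d - 208\right) \left(d + d\right) = - 7 \left(d^{2} - 208\right) 2 d = - 7 \left(-208 + d^{2}\right) 2 d = - 7 \cdot 2 d \left(-208 + d^{2}\right) = - 14 d \left(-208 + d^{2}\right)$)
$\frac{1}{W{\left(-419,A{\left(-11 \right)} \right)}} = \frac{1}{14 \left(-11\right) \left(208 - \left(-11\right)^{2}\right)} = \frac{1}{14 \left(-11\right) \left(208 - 121\right)} = \frac{1}{14 \left(-11\right) 87} = \frac{1}{-13398} = - \frac{1}{13398}$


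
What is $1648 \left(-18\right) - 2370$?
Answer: $-32034$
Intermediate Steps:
$1648 \left(-18\right) - 2370 = -29664 - 2370 = -32034$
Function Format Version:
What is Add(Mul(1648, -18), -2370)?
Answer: -32034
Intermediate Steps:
Add(Mul(1648, -18), -2370) = Add(-29664, -2370) = -32034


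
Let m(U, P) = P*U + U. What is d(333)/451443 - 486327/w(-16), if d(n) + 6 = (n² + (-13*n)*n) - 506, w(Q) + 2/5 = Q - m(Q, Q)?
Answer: 1096038026545/578749926 ≈ 1893.8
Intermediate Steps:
m(U, P) = U + P*U
w(Q) = -⅖ + Q - Q*(1 + Q) (w(Q) = -⅖ + (Q - Q*(1 + Q)) = -⅖ + Q - Q*(1 + Q))
d(n) = -512 - 12*n² (d(n) = -6 + ((n² + (-13*n)*n) - 506) = -6 + ((n² - 13*n²) - 506) = -6 + (-12*n² - 506) = -6 + (-506 - 12*n²) = -512 - 12*n²)
d(333)/451443 - 486327/w(-16) = (-512 - 12*333²)/451443 - 486327/(-⅖ - 1*(-16)²) = (-512 - 12*110889)*(1/451443) - 486327/(-⅖ - 1*256) = (-512 - 1330668)*(1/451443) - 486327/(-⅖ - 256) = -1331180*1/451443 - 486327/(-1282/5) = -1331180/451443 - 486327*(-5/1282) = -1331180/451443 + 2431635/1282 = 1096038026545/578749926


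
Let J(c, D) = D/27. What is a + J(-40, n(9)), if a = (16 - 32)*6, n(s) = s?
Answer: -287/3 ≈ -95.667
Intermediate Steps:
J(c, D) = D/27 (J(c, D) = D*(1/27) = D/27)
a = -96 (a = -16*6 = -96)
a + J(-40, n(9)) = -96 + (1/27)*9 = -96 + ⅓ = -287/3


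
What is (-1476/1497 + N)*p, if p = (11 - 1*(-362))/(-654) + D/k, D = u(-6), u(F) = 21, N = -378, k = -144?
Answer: 118101693/435128 ≈ 271.42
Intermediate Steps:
D = 21
p = -1249/1744 (p = (11 - 1*(-362))/(-654) + 21/(-144) = (11 + 362)*(-1/654) + 21*(-1/144) = 373*(-1/654) - 7/48 = -373/654 - 7/48 = -1249/1744 ≈ -0.71617)
(-1476/1497 + N)*p = (-1476/1497 - 378)*(-1249/1744) = (-1476*1/1497 - 378)*(-1249/1744) = (-492/499 - 378)*(-1249/1744) = -189114/499*(-1249/1744) = 118101693/435128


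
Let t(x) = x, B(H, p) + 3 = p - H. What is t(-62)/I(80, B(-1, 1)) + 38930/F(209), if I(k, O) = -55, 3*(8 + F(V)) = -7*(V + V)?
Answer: -124811/3245 ≈ -38.463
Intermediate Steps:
B(H, p) = -3 + p - H (B(H, p) = -3 + (p - H) = -3 + p - H)
F(V) = -8 - 14*V/3 (F(V) = -8 + (-7*(V + V))/3 = -8 + (-14*V)/3 = -8 - 14*V/3)
t(-62)/I(80, B(-1, 1)) + 38930/F(209) = -62/(-55) + 38930/(-8 - 14/3*209) = -62*(-1/55) + 38930/(-8 - 2926/3) = 62/55 + 38930/(-2950/3) = 62/55 + 38930*(-3/2950) = 62/55 - 11679/295 = -124811/3245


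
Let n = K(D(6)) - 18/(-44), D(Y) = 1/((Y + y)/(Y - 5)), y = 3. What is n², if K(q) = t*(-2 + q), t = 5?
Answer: 3200521/39204 ≈ 81.638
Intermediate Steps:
D(Y) = (-5 + Y)/(3 + Y) (D(Y) = 1/((Y + 3)/(Y - 5)) = 1/((3 + Y)/(-5 + Y)) = (-5 + Y)/(3 + Y))
K(q) = -10 + 5*q (K(q) = 5*(-2 + q) = -10 + 5*q)
n = -1789/198 (n = (-10 + 5*((-5 + 6)/(3 + 6))) - 18/(-44) = (-10 + 5*(1/9)) - 18*(-1/44) = (-10 + 5*((⅑)*1)) + 9/22 = (-10 + 5*(⅑)) + 9/22 = (-10 + 5/9) + 9/22 = -85/9 + 9/22 = -1789/198 ≈ -9.0354)
n² = (-1789/198)² = 3200521/39204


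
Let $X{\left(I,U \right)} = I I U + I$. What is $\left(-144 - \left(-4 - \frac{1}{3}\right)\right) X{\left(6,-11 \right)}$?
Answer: $54470$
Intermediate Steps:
$X{\left(I,U \right)} = I + U I^{2}$ ($X{\left(I,U \right)} = I^{2} U + I = U I^{2} + I = I + U I^{2}$)
$\left(-144 - \left(-4 - \frac{1}{3}\right)\right) X{\left(6,-11 \right)} = \left(-144 - \left(-4 - \frac{1}{3}\right)\right) 6 \left(1 + 6 \left(-11\right)\right) = \left(-144 - \left(- \frac{1}{3} + \frac{24}{-6}\right)\right) 6 \left(1 - 66\right) = \left(-144 + \left(\left(-24\right) \left(- \frac{1}{6}\right) + \frac{1}{3}\right)\right) 6 \left(-65\right) = \left(-144 + \left(4 + \frac{1}{3}\right)\right) \left(-390\right) = \left(-144 + \frac{13}{3}\right) \left(-390\right) = \left(- \frac{419}{3}\right) \left(-390\right) = 54470$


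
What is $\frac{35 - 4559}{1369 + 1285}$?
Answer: $- \frac{2262}{1327} \approx -1.7046$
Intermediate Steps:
$\frac{35 - 4559}{1369 + 1285} = - \frac{4524}{2654} = \left(-4524\right) \frac{1}{2654} = - \frac{2262}{1327}$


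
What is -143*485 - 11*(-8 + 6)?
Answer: -69333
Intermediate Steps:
-143*485 - 11*(-8 + 6) = -69355 - 11*(-2) = -69355 + 22 = -69333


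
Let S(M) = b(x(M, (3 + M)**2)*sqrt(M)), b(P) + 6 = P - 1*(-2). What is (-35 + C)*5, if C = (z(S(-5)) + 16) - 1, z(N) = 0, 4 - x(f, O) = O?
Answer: -100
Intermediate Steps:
x(f, O) = 4 - O
b(P) = -4 + P (b(P) = -6 + (P - 1*(-2)) = -6 + (P + 2) = -6 + (2 + P) = -4 + P)
S(M) = -4 + sqrt(M)*(4 - (3 + M)**2) (S(M) = -4 + (4 - (3 + M)**2)*sqrt(M) = -4 + sqrt(M)*(4 - (3 + M)**2))
C = 15 (C = (0 + 16) - 1 = 16 - 1 = 15)
(-35 + C)*5 = (-35 + 15)*5 = -20*5 = -100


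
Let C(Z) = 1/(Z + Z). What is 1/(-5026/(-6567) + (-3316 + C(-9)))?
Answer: -39402/130629065 ≈ -0.00030163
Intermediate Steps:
C(Z) = 1/(2*Z)
1/(-5026/(-6567) + (-3316 + C(-9))) = 1/(-5026/(-6567) + (-3316 + (1/2)/(-9))) = 1/(-5026*(-1/6567) + (-3316 + (1/2)*(-1/9))) = 1/(5026/6567 + (-3316 - 1/18)) = 1/(5026/6567 - 59689/18) = 1/(-130629065/39402) = -39402/130629065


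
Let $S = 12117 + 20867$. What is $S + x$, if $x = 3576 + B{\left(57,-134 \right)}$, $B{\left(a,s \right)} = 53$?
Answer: $36613$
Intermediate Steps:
$S = 32984$
$x = 3629$ ($x = 3576 + 53 = 3629$)
$S + x = 32984 + 3629 = 36613$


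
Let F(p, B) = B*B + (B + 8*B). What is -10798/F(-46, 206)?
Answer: -5399/22145 ≈ -0.24380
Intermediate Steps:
F(p, B) = B**2 + 9*B
-10798/F(-46, 206) = -10798*1/(206*(9 + 206)) = -10798/(206*215) = -10798/44290 = -10798*1/44290 = -5399/22145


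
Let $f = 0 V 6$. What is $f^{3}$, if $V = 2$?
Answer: $0$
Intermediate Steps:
$f = 0$ ($f = 0 \cdot 2 \cdot 6 = 0 \cdot 6 = 0$)
$f^{3} = 0^{3} = 0$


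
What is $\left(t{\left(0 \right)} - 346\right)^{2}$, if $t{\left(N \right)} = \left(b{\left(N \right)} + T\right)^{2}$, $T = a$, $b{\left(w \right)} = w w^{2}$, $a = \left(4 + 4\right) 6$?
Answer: $3833764$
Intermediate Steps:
$a = 48$ ($a = 8 \cdot 6 = 48$)
$b{\left(w \right)} = w^{3}$
$T = 48$
$t{\left(N \right)} = \left(48 + N^{3}\right)^{2}$ ($t{\left(N \right)} = \left(N^{3} + 48\right)^{2} = \left(48 + N^{3}\right)^{2}$)
$\left(t{\left(0 \right)} - 346\right)^{2} = \left(\left(48 + 0^{3}\right)^{2} - 346\right)^{2} = \left(\left(48 + 0\right)^{2} - 346\right)^{2} = \left(48^{2} - 346\right)^{2} = \left(2304 - 346\right)^{2} = 1958^{2} = 3833764$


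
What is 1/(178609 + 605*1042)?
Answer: 1/809019 ≈ 1.2361e-6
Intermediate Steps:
1/(178609 + 605*1042) = 1/(178609 + 630410) = 1/809019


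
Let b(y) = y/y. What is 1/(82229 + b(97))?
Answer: 1/82230 ≈ 1.2161e-5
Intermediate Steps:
b(y) = 1
1/(82229 + b(97)) = 1/(82229 + 1) = 1/82230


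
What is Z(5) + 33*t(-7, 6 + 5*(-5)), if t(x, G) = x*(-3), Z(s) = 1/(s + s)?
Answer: 6931/10 ≈ 693.10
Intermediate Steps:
Z(s) = 1/(2*s)
t(x, G) = -3*x
Z(5) + 33*t(-7, 6 + 5*(-5)) = (1/2)/5 + 33*(-3*(-7)) = (1/2)*(1/5) + 33*21 = 1/10 + 693 = 6931/10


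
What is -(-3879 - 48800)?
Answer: 52679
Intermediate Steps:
-(-3879 - 48800) = -1*(-52679) = 52679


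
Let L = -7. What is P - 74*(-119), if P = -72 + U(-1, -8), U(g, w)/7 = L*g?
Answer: 8783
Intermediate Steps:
U(g, w) = -49*g (U(g, w) = 7*(-7*g) = -49*g)
P = -23 (P = -72 - 49*(-1) = -72 + 49 = -23)
P - 74*(-119) = -23 - 74*(-119) = -23 + 8806 = 8783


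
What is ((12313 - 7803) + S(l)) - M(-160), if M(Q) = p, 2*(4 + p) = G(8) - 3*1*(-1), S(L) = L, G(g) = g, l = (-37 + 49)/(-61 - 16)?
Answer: 694285/154 ≈ 4508.3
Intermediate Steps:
l = -12/77 (l = 12/(-77) = 12*(-1/77) = -12/77 ≈ -0.15584)
p = 3/2 (p = -4 + (8 - 3*1*(-1))/2 = -4 + (8 - 3*(-1))/2 = -4 + (8 + 3)/2 = -4 + (½)*11 = -4 + 11/2 = 3/2 ≈ 1.5000)
M(Q) = 3/2
((12313 - 7803) + S(l)) - M(-160) = ((12313 - 7803) - 12/77) - 1*3/2 = (4510 - 12/77) - 3/2 = 347258/77 - 3/2 = 694285/154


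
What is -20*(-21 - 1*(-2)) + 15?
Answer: 395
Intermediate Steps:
-20*(-21 - 1*(-2)) + 15 = -20*(-21 + 2) + 15 = -20*(-19) + 15 = 380 + 15 = 395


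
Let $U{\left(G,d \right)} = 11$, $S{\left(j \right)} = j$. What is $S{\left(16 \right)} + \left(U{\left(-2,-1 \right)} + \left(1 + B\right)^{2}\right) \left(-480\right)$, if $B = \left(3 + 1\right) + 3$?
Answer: $-35984$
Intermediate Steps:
$B = 7$ ($B = 4 + 3 = 7$)
$S{\left(16 \right)} + \left(U{\left(-2,-1 \right)} + \left(1 + B\right)^{2}\right) \left(-480\right) = 16 + \left(11 + \left(1 + 7\right)^{2}\right) \left(-480\right) = 16 + \left(11 + 8^{2}\right) \left(-480\right) = 16 + \left(11 + 64\right) \left(-480\right) = 16 + 75 \left(-480\right) = 16 - 36000 = -35984$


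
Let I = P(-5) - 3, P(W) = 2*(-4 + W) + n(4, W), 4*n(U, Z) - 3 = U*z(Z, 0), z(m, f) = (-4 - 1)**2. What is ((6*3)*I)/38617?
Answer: 171/77234 ≈ 0.0022141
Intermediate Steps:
z(m, f) = 25 (z(m, f) = (-5)**2 = 25)
n(U, Z) = 3/4 + 25*U/4 (n(U, Z) = 3/4 + (U*25)/4 = 3/4 + (25*U)/4 = 3/4 + 25*U/4)
P(W) = 71/4 + 2*W (P(W) = 2*(-4 + W) + (3/4 + (25/4)*4) = (-8 + 2*W) + (3/4 + 25) = (-8 + 2*W) + 103/4 = 71/4 + 2*W)
I = 19/4 (I = (71/4 + 2*(-5)) - 3 = (71/4 - 10) - 3 = 31/4 - 3 = 19/4 ≈ 4.7500)
((6*3)*I)/38617 = ((6*3)*(19/4))/38617 = (18*(19/4))*(1/38617) = (171/2)*(1/38617) = 171/77234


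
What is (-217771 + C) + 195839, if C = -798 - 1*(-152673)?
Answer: 129943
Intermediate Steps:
C = 151875 (C = -798 + 152673 = 151875)
(-217771 + C) + 195839 = (-217771 + 151875) + 195839 = -65896 + 195839 = 129943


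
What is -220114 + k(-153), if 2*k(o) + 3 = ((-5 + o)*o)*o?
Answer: -4138853/2 ≈ -2.0694e+6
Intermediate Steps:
k(o) = -3/2 + o²*(-5 + o)/2 (k(o) = -3/2 + (((-5 + o)*o)*o)/2 = -3/2 + ((o*(-5 + o))*o)/2 = -3/2 + (o²*(-5 + o))/2 = -3/2 + o²*(-5 + o)/2)
-220114 + k(-153) = -220114 + (-3/2 + (½)*(-153)³ - 5/2*(-153)²) = -220114 + (-3/2 + (½)*(-3581577) - 5/2*23409) = -220114 + (-3/2 - 3581577/2 - 117045/2) = -220114 - 3698625/2 = -4138853/2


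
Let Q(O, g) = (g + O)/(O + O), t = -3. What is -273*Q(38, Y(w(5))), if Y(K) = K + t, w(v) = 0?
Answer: -9555/76 ≈ -125.72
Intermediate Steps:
Y(K) = -3 + K (Y(K) = K - 3 = -3 + K)
Q(O, g) = (O + g)/(2*O) (Q(O, g) = (O + g)/((2*O)) = (O + g)*(1/(2*O)) = (O + g)/(2*O))
-273*Q(38, Y(w(5))) = -273*(38 + (-3 + 0))/(2*38) = -273*(38 - 3)/(2*38) = -273*35/(2*38) = -273*35/76 = -9555/76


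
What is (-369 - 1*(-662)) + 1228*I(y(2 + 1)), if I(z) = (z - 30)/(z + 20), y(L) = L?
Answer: -26417/23 ≈ -1148.6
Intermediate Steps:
I(z) = (-30 + z)/(20 + z)
(-369 - 1*(-662)) + 1228*I(y(2 + 1)) = (-369 - 1*(-662)) + 1228*((-30 + (2 + 1))/(20 + (2 + 1))) = (-369 + 662) + 1228*((-30 + 3)/(20 + 3)) = 293 + 1228*(-27/23) = 293 - 33156/23 = -26417/23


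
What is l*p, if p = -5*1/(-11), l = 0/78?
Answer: 0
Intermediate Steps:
l = 0 (l = 0*(1/78) = 0)
p = 5/11 (p = -5*(-1/11) = 5/11 ≈ 0.45455)
l*p = 0*(5/11) = 0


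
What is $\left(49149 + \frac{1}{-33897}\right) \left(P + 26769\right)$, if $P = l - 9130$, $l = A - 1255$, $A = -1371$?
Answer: $\frac{25011712827476}{33897} \approx 7.3787 \cdot 10^{8}$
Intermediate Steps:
$l = -2626$ ($l = -1371 - 1255 = -2626$)
$P = -11756$ ($P = -2626 - 9130 = -11756$)
$\left(49149 + \frac{1}{-33897}\right) \left(P + 26769\right) = \left(49149 + \frac{1}{-33897}\right) \left(-11756 + 26769\right) = \left(49149 - \frac{1}{33897}\right) 15013 = \frac{1666003652}{33897} \cdot 15013 = \frac{25011712827476}{33897}$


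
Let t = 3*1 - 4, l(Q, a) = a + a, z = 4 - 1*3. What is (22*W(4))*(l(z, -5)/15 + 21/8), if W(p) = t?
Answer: -517/12 ≈ -43.083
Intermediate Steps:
z = 1 (z = 4 - 3 = 1)
l(Q, a) = 2*a
t = -1 (t = 3 - 4 = -1)
W(p) = -1
(22*W(4))*(l(z, -5)/15 + 21/8) = (22*(-1))*((2*(-5))/15 + 21/8) = -22*(-10*1/15 + 21*(⅛)) = -22*(-⅔ + 21/8) = -22*47/24 = -517/12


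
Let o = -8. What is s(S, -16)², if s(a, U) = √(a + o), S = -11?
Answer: -19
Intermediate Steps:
s(a, U) = √(-8 + a) (s(a, U) = √(a - 8) = √(-8 + a))
s(S, -16)² = (√(-8 - 11))² = (√(-19))² = (I*√19)² = -19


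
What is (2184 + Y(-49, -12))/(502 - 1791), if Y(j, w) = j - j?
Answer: -2184/1289 ≈ -1.6943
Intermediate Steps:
Y(j, w) = 0
(2184 + Y(-49, -12))/(502 - 1791) = (2184 + 0)/(502 - 1791) = 2184/(-1289) = 2184*(-1/1289) = -2184/1289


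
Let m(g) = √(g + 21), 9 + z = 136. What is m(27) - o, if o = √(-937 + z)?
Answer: 4*√3 - 9*I*√10 ≈ 6.9282 - 28.461*I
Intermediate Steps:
z = 127 (z = -9 + 136 = 127)
o = 9*I*√10 (o = √(-937 + 127) = √(-810) = 9*I*√10 ≈ 28.461*I)
m(g) = √(21 + g)
m(27) - o = √(21 + 27) - 9*I*√10 = √48 - 9*I*√10 = 4*√3 - 9*I*√10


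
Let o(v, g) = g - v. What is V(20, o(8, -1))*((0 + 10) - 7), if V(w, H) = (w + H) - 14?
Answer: -9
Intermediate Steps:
V(w, H) = -14 + H + w (V(w, H) = (H + w) - 14 = -14 + H + w)
V(20, o(8, -1))*((0 + 10) - 7) = (-14 + (-1 - 1*8) + 20)*((0 + 10) - 7) = (-14 + (-1 - 8) + 20)*(10 - 7) = (-14 - 9 + 20)*3 = -3*3 = -9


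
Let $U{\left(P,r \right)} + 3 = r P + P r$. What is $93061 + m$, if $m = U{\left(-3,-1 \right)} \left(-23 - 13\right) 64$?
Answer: $86149$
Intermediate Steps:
$U{\left(P,r \right)} = -3 + 2 P r$ ($U{\left(P,r \right)} = -3 + \left(r P + P r\right) = -3 + \left(P r + P r\right) = -3 + 2 P r$)
$m = -6912$ ($m = \left(-3 + 2 \left(-3\right) \left(-1\right)\right) \left(-23 - 13\right) 64 = \left(-3 + 6\right) \left(-36\right) 64 = 3 \left(-36\right) 64 = \left(-108\right) 64 = -6912$)
$93061 + m = 93061 - 6912 = 86149$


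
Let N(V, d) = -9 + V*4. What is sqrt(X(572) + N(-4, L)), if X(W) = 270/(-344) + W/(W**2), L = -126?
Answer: I*sqrt(3899462138)/12298 ≈ 5.0777*I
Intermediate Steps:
X(W) = -135/172 + 1/W (X(W) = 270*(-1/344) + W/W**2 = -135/172 + 1/W)
N(V, d) = -9 + 4*V
sqrt(X(572) + N(-4, L)) = sqrt((-135/172 + 1/572) + (-9 + 4*(-4))) = sqrt((-135/172 + 1/572) + (-9 - 16)) = sqrt(-9631/12298 - 25) = sqrt(-317081/12298) = I*sqrt(3899462138)/12298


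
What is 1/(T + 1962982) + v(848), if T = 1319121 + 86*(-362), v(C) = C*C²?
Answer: 1982442739986433/3250971 ≈ 6.0980e+8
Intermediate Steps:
v(C) = C³
T = 1287989 (T = 1319121 - 31132 = 1287989)
1/(T + 1962982) + v(848) = 1/(1287989 + 1962982) + 848³ = 1/3250971 + 609800192 = 1982442739986433/3250971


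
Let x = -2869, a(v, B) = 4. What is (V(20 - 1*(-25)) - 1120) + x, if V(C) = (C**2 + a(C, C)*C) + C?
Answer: -1739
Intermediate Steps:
V(C) = C**2 + 5*C (V(C) = (C**2 + 4*C) + C = C**2 + 5*C)
(V(20 - 1*(-25)) - 1120) + x = ((20 - 1*(-25))*(5 + (20 - 1*(-25))) - 1120) - 2869 = ((20 + 25)*(5 + (20 + 25)) - 1120) - 2869 = (45*(5 + 45) - 1120) - 2869 = (45*50 - 1120) - 2869 = (2250 - 1120) - 2869 = 1130 - 2869 = -1739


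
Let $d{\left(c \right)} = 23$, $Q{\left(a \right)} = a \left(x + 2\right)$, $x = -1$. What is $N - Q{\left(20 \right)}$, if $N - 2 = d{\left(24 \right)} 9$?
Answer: $189$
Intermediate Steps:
$Q{\left(a \right)} = a$ ($Q{\left(a \right)} = a \left(-1 + 2\right) = a 1 = a$)
$N = 209$ ($N = 2 + 23 \cdot 9 = 2 + 207 = 209$)
$N - Q{\left(20 \right)} = 209 - 20 = 189$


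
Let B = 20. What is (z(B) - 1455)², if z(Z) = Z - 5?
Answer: 2073600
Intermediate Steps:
z(Z) = -5 + Z
(z(B) - 1455)² = ((-5 + 20) - 1455)² = (15 - 1455)² = (-1440)² = 2073600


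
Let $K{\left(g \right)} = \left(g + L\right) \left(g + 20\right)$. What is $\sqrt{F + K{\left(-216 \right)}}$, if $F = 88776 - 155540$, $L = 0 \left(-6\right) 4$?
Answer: $2 i \sqrt{6107} \approx 156.29 i$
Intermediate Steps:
$L = 0$ ($L = 0 \cdot 4 = 0$)
$K{\left(g \right)} = g \left(20 + g\right)$ ($K{\left(g \right)} = \left(g + 0\right) \left(g + 20\right) = g \left(20 + g\right)$)
$F = -66764$ ($F = 88776 - 155540 = -66764$)
$\sqrt{F + K{\left(-216 \right)}} = \sqrt{-66764 - 216 \left(20 - 216\right)} = \sqrt{-66764 - -42336} = \sqrt{-66764 + 42336} = \sqrt{-24428} = 2 i \sqrt{6107}$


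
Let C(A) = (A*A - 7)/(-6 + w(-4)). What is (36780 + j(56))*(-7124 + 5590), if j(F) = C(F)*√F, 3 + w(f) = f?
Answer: -56420520 + 738444*√14 ≈ -5.3658e+7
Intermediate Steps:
w(f) = -3 + f
C(A) = 7/13 - A²/13 (C(A) = (A*A - 7)/(-6 + (-3 - 4)) = (A² - 7)/(-6 - 7) = (-7 + A²)/(-13) = (-7 + A²)*(-1/13) = 7/13 - A²/13)
j(F) = √F*(7/13 - F²/13) (j(F) = (7/13 - F²/13)*√F = √F*(7/13 - F²/13))
(36780 + j(56))*(-7124 + 5590) = (36780 + √56*(7 - 1*56²)/13)*(-7124 + 5590) = (36780 + (2*√14)*(7 - 1*3136)/13)*(-1534) = (36780 + (2*√14)*(7 - 3136)/13)*(-1534) = (36780 + (1/13)*(2*√14)*(-3129))*(-1534) = (36780 - 6258*√14/13)*(-1534) = -56420520 + 738444*√14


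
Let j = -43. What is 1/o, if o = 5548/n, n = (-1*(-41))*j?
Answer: -1763/5548 ≈ -0.31777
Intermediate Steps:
n = -1763 (n = -1*(-41)*(-43) = 41*(-43) = -1763)
o = -5548/1763 (o = 5548/(-1763) = 5548*(-1/1763) = -5548/1763 ≈ -3.1469)
1/o = 1/(-5548/1763) = -1763/5548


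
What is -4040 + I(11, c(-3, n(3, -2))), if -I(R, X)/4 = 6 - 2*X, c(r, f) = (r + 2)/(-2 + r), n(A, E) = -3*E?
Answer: -20312/5 ≈ -4062.4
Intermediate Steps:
c(r, f) = (2 + r)/(-2 + r)
I(R, X) = -24 + 8*X (I(R, X) = -4*(6 - 2*X) = -24 + 8*X)
-4040 + I(11, c(-3, n(3, -2))) = -4040 + (-24 + 8*((2 - 3)/(-2 - 3))) = -4040 + (-24 + 8*(-1/(-5))) = -4040 + (-24 + 8*(-1/5*(-1))) = -4040 + (-24 + 8*(1/5)) = -4040 + (-24 + 8/5) = -4040 - 112/5 = -20312/5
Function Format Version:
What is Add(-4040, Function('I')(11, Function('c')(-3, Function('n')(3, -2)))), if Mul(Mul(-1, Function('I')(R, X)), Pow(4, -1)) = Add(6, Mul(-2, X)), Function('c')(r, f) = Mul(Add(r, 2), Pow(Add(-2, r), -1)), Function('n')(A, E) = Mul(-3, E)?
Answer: Rational(-20312, 5) ≈ -4062.4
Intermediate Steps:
Function('c')(r, f) = Mul(Pow(Add(-2, r), -1), Add(2, r)) (Function('c')(r, f) = Mul(Add(2, r), Pow(Add(-2, r), -1)) = Mul(Pow(Add(-2, r), -1), Add(2, r)))
Function('I')(R, X) = Add(-24, Mul(8, X)) (Function('I')(R, X) = Mul(-4, Add(6, Mul(-2, X))) = Add(-24, Mul(8, X)))
Add(-4040, Function('I')(11, Function('c')(-3, Function('n')(3, -2)))) = Add(-4040, Add(-24, Mul(8, Mul(Pow(Add(-2, -3), -1), Add(2, -3))))) = Add(-4040, Add(-24, Mul(8, Mul(Pow(-5, -1), -1)))) = Add(-4040, Add(-24, Mul(8, Mul(Rational(-1, 5), -1)))) = Add(-4040, Add(-24, Mul(8, Rational(1, 5)))) = Add(-4040, Add(-24, Rational(8, 5))) = Add(-4040, Rational(-112, 5)) = Rational(-20312, 5)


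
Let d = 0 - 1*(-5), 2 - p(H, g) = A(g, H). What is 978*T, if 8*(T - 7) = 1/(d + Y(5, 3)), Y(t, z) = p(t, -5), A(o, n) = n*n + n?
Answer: 629343/92 ≈ 6840.7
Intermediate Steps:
A(o, n) = n + n**2 (A(o, n) = n**2 + n = n + n**2)
p(H, g) = 2 - H*(1 + H)
Y(t, z) = 2 - t*(1 + t)
d = 5 (d = 0 + 5 = 5)
T = 1287/184 (T = 7 + 1/(8*(5 + (2 - 1*5*(1 + 5)))) = 7 + 1/(8*(5 + (2 - 1*5*6))) = 7 + 1/(8*(5 + (2 - 30))) = 7 + 1/(8*(5 - 28)) = 7 + (1/8)/(-23) = 7 + (1/8)*(-1/23) = 7 - 1/184 = 1287/184 ≈ 6.9946)
978*T = 978*(1287/184) = 629343/92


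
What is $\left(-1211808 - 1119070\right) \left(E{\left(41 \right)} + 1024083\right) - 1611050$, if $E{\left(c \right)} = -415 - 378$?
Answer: $-2385165759670$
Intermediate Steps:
$E{\left(c \right)} = -793$
$\left(-1211808 - 1119070\right) \left(E{\left(41 \right)} + 1024083\right) - 1611050 = \left(-1211808 - 1119070\right) \left(-793 + 1024083\right) - 1611050 = \left(-2330878\right) 1023290 - 1611050 = -2385164148620 - 1611050 = -2385165759670$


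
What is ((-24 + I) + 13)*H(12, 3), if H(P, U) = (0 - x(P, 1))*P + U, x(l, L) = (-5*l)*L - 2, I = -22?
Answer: -24651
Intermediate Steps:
x(l, L) = -2 - 5*L*l (x(l, L) = -5*L*l - 2 = -2 - 5*L*l)
H(P, U) = U + P*(2 + 5*P) (H(P, U) = (0 - (-2 - 5*1*P))*P + U = (0 - (-2 - 5*P))*P + U = (0 + (2 + 5*P))*P + U = (2 + 5*P)*P + U = P*(2 + 5*P) + U = U + P*(2 + 5*P))
((-24 + I) + 13)*H(12, 3) = ((-24 - 22) + 13)*(3 + 12*(2 + 5*12)) = (-46 + 13)*(3 + 12*(2 + 60)) = -33*(3 + 12*62) = -33*(3 + 744) = -33*747 = -24651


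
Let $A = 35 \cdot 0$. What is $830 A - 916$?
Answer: $-916$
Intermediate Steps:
$A = 0$
$830 A - 916 = 830 \cdot 0 - 916 = 0 - 916 = -916$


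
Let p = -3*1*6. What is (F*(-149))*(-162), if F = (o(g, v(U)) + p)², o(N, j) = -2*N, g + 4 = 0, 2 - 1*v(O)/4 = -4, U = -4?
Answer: 2413800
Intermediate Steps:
v(O) = 24 (v(O) = 8 - 4*(-4) = 8 + 16 = 24)
g = -4 (g = -4 + 0 = -4)
p = -18 (p = -3*6 = -18)
F = 100 (F = (-2*(-4) - 18)² = (8 - 18)² = (-10)² = 100)
(F*(-149))*(-162) = (100*(-149))*(-162) = -14900*(-162) = 2413800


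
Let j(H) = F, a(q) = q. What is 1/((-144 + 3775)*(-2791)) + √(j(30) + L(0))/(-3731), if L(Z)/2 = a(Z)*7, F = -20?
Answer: -1/10134121 - 2*I*√5/3731 ≈ -9.8677e-8 - 0.0011986*I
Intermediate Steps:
L(Z) = 14*Z (L(Z) = 2*(Z*7) = 2*(7*Z) = 14*Z)
j(H) = -20
1/((-144 + 3775)*(-2791)) + √(j(30) + L(0))/(-3731) = 1/((-144 + 3775)*(-2791)) + √(-20 + 14*0)/(-3731) = -1/2791/3631 + √(-20 + 0)*(-1/3731) = (1/3631)*(-1/2791) + √(-20)*(-1/3731) = -1/10134121 + (2*I*√5)*(-1/3731) = -1/10134121 - 2*I*√5/3731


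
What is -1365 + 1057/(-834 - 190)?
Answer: -1398817/1024 ≈ -1366.0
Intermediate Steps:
-1365 + 1057/(-834 - 190) = -1365 + 1057/(-1024) = -1365 + 1057*(-1/1024) = -1365 - 1057/1024 = -1398817/1024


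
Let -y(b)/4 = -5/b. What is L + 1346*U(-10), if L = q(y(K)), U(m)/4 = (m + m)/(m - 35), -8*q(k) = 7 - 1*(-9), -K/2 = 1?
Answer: 21518/9 ≈ 2390.9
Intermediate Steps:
K = -2 (K = -2*1 = -2)
y(b) = 20/b (y(b) = -(-20)/b = 20/b)
q(k) = -2 (q(k) = -(7 - 1*(-9))/8 = -(7 + 9)/8 = -1/8*16 = -2)
U(m) = 8*m/(-35 + m) (U(m) = 4*((m + m)/(m - 35)) = 4*((2*m)/(-35 + m)) = 4*(2*m/(-35 + m)) = 8*m/(-35 + m))
L = -2
L + 1346*U(-10) = -2 + 1346*(8*(-10)/(-35 - 10)) = -2 + 1346*(8*(-10)/(-45)) = -2 + 1346*(8*(-10)*(-1/45)) = -2 + 1346*(16/9) = -2 + 21536/9 = 21518/9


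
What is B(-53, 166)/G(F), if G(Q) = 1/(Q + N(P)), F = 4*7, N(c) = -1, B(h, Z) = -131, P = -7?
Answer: -3537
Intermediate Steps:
F = 28
G(Q) = 1/(-1 + Q) (G(Q) = 1/(Q - 1) = 1/(-1 + Q))
B(-53, 166)/G(F) = -131/(1/(-1 + 28)) = -131/(1/27) = -131/1/27 = -131*27 = -3537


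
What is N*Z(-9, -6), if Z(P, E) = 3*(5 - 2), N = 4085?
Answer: 36765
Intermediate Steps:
Z(P, E) = 9 (Z(P, E) = 3*3 = 9)
N*Z(-9, -6) = 4085*9 = 36765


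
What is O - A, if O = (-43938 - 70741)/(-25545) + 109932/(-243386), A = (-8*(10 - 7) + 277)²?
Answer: -15305298318776/239126745 ≈ -64005.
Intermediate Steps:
A = 64009 (A = (-8*3 + 277)² = (-24 + 277)² = 253² = 64009)
O = 965501929/239126745 (O = -114679*(-1/25545) + 109932*(-1/243386) = 114679/25545 - 54966/121693 = 965501929/239126745 ≈ 4.0376)
O - A = 965501929/239126745 - 1*64009 = 965501929/239126745 - 64009 = -15305298318776/239126745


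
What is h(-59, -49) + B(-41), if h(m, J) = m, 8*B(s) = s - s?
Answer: -59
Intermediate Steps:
B(s) = 0 (B(s) = (s - s)/8 = (1/8)*0 = 0)
h(-59, -49) + B(-41) = -59 + 0 = -59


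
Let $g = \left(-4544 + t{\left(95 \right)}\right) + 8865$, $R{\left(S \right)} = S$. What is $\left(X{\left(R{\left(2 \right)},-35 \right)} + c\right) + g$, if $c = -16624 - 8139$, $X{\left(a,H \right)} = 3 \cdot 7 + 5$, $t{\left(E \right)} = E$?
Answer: $-20321$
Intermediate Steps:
$X{\left(a,H \right)} = 26$ ($X{\left(a,H \right)} = 21 + 5 = 26$)
$c = -24763$ ($c = -16624 - 8139 = -24763$)
$g = 4416$ ($g = \left(-4544 + 95\right) + 8865 = -4449 + 8865 = 4416$)
$\left(X{\left(R{\left(2 \right)},-35 \right)} + c\right) + g = \left(26 - 24763\right) + 4416 = -24737 + 4416 = -20321$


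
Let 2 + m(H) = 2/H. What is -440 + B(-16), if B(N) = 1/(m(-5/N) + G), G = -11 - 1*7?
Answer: -29925/68 ≈ -440.07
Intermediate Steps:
G = -18 (G = -11 - 7 = -18)
m(H) = -2 + 2/H
B(N) = 1/(-20 - 2*N/5) (B(N) = 1/((-2 + 2/((-5/N))) - 18) = 1/((-2 + 2*(-N/5)) - 18) = 1/((-2 - 2*N/5) - 18) = 1/(-20 - 2*N/5))
-440 + B(-16) = -440 + 5/(2*(-50 - 1*(-16))) = -440 + 5/(2*(-50 + 16)) = -440 + (5/2)/(-34) = -440 + (5/2)*(-1/34) = -440 - 5/68 = -29925/68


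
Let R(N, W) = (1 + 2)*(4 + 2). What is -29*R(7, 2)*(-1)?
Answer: 522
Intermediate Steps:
R(N, W) = 18 (R(N, W) = 3*6 = 18)
-29*R(7, 2)*(-1) = -29*18*(-1) = -522*(-1) = 522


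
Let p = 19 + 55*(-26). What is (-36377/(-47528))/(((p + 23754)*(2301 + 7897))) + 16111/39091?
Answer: 13421009426693463/32564128559548144 ≈ 0.41214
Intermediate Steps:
p = -1411 (p = 19 - 1430 = -1411)
(-36377/(-47528))/(((p + 23754)*(2301 + 7897))) + 16111/39091 = (-36377/(-47528))/(((-1411 + 23754)*(2301 + 7897))) + 16111/39091 = (-36377*(-1/47528))/((22343*10198)) + 16111*(1/39091) = (36377/47528)/227853914 + 16111/39091 = (36377/47528)*(1/227853914) + 16111/39091 = 36377/10829440824592 + 16111/39091 = 13421009426693463/32564128559548144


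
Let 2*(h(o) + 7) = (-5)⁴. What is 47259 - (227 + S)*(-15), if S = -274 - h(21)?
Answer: 83943/2 ≈ 41972.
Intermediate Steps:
h(o) = 611/2 (h(o) = -7 + (½)*(-5)⁴ = -7 + (½)*625 = -7 + 625/2 = 611/2)
S = -1159/2 (S = -274 - 1*611/2 = -274 - 611/2 = -1159/2 ≈ -579.50)
47259 - (227 + S)*(-15) = 47259 - (227 - 1159/2)*(-15) = 47259 - (-705)*(-15)/2 = 47259 - 1*10575/2 = 47259 - 10575/2 = 83943/2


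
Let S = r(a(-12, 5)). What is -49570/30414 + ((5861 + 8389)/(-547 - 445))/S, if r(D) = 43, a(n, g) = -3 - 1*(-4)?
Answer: -636964355/324334896 ≈ -1.9639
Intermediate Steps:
a(n, g) = 1 (a(n, g) = -3 + 4 = 1)
S = 43
-49570/30414 + ((5861 + 8389)/(-547 - 445))/S = -49570/30414 + ((5861 + 8389)/(-547 - 445))/43 = -49570*1/30414 + (14250/(-992))*(1/43) = -24785/15207 + (14250*(-1/992))*(1/43) = -24785/15207 - 7125/496*1/43 = -24785/15207 - 7125/21328 = -636964355/324334896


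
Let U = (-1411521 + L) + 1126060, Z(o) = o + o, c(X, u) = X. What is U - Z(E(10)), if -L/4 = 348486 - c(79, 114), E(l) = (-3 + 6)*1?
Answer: -1679095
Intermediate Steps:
E(l) = 3 (E(l) = 3*1 = 3)
L = -1393628 (L = -4*(348486 - 1*79) = -4*(348486 - 79) = -4*348407 = -1393628)
Z(o) = 2*o
U = -1679089 (U = (-1411521 - 1393628) + 1126060 = -2805149 + 1126060 = -1679089)
U - Z(E(10)) = -1679089 - 2*3 = -1679089 - 1*6 = -1679089 - 6 = -1679095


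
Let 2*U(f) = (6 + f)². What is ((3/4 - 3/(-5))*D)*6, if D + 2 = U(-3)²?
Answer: 5913/40 ≈ 147.82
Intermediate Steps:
U(f) = (6 + f)²/2
D = 73/4 (D = -2 + ((6 - 3)²/2)² = -2 + ((½)*3²)² = -2 + ((½)*9)² = -2 + (9/2)² = -2 + 81/4 = 73/4 ≈ 18.250)
((3/4 - 3/(-5))*D)*6 = ((3/4 - 3/(-5))*(73/4))*6 = ((3*(¼) - 3*(-⅕))*(73/4))*6 = ((¾ + ⅗)*(73/4))*6 = ((27/20)*(73/4))*6 = (1971/80)*6 = 5913/40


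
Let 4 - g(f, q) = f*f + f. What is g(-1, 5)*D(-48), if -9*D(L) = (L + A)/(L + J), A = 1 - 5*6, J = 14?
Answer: -154/153 ≈ -1.0065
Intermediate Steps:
g(f, q) = 4 - f - f² (g(f, q) = 4 - (f*f + f) = 4 - (f² + f) = 4 - (f + f²) = 4 + (-f - f²) = 4 - f - f²)
A = -29 (A = 1 - 30 = -29)
D(L) = -(-29 + L)/(9*(14 + L)) (D(L) = -(L - 29)/(9*(L + 14)) = -(-29 + L)/(9*(14 + L)))
g(-1, 5)*D(-48) = (4 - 1*(-1) - 1*(-1)²)*((29 - 1*(-48))/(9*(14 - 48))) = (4 + 1 - 1*1)*((⅑)*(29 + 48)/(-34)) = (4 + 1 - 1)*((⅑)*(-1/34)*77) = 4*(-77/306) = -154/153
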